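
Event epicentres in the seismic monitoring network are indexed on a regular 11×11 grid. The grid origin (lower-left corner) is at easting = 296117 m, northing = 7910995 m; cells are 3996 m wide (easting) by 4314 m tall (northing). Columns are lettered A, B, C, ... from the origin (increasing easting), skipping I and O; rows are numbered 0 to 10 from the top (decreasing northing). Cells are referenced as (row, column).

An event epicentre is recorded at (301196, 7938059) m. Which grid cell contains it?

(4, B)

Column index: ⌊(301196 − 296117) / 3996⌋ = ⌊1.271⌋ = 1 → column B
Row offset from origin: ⌊(7938059 − 7910995) / 4314⌋ = ⌊6.274⌋ = 6 → row 4 (counted from top)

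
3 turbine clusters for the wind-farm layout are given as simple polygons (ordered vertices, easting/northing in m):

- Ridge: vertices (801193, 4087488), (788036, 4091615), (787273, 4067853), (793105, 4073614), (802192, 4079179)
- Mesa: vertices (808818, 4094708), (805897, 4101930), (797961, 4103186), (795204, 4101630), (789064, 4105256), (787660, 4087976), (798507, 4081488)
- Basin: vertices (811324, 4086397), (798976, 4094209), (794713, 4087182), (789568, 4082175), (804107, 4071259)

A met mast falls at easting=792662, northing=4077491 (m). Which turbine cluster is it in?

Ridge

Cast a ray rightward from (792662, 4077491). For each polygon, the edges (by vertex number in listed order) whose endpoints lie on opposite sides of northing = 4077491, where each meets that height, and whether that is right or left of the point:
Ridge: 2–3 at easting≈787582.5 (left), 4–5 at easting≈799435.7 (right) → 1 crossing.
Mesa: no edge straddles that height → 0 crossings.
Basin: 4–5 at easting≈795806.6 (right), 5–1 at easting≈807078.1 (right) → 2 crossings.
Only Ridge has an odd count, so the point is inside Ridge.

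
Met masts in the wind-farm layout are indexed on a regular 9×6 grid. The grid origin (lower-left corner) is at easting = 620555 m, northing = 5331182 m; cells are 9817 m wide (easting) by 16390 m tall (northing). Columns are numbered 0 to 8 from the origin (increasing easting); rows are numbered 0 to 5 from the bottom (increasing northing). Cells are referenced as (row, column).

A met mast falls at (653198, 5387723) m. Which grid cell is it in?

Column index: ⌊(653198 − 620555) / 9817⌋ = ⌊3.325⌋ = 3
Row offset from origin: ⌊(5387723 − 5331182) / 16390⌋ = ⌊3.450⌋ = 3 → row 3

(3, 3)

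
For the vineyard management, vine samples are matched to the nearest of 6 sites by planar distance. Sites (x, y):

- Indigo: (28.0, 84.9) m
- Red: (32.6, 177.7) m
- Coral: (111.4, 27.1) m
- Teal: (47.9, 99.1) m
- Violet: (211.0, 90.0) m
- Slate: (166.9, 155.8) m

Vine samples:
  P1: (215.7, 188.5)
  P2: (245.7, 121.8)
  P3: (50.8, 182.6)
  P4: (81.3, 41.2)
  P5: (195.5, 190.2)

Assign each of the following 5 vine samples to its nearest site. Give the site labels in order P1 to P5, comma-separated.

Slate, Violet, Red, Coral, Slate

P1 → Slate (d²=3450.73)
P2 → Violet (d²=2215.33)
P3 → Red (d²=355.25)
P4 → Coral (d²=1104.82)
P5 → Slate (d²=2001.32)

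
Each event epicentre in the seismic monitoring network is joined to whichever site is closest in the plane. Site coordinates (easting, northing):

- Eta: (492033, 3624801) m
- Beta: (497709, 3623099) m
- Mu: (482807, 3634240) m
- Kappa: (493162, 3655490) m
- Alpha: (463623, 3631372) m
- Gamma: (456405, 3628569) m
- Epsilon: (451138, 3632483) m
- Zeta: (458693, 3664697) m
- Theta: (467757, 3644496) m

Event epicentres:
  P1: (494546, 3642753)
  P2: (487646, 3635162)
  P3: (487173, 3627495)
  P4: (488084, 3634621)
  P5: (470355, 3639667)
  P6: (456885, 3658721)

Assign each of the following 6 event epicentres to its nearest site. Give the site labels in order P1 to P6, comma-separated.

Kappa, Mu, Eta, Mu, Theta, Zeta

P1 → Kappa (d²=164146625.00)
P2 → Mu (d²=24266005.00)
P3 → Eta (d²=30877236.00)
P4 → Mu (d²=27991890.00)
P5 → Theta (d²=30068845.00)
P6 → Zeta (d²=38981440.00)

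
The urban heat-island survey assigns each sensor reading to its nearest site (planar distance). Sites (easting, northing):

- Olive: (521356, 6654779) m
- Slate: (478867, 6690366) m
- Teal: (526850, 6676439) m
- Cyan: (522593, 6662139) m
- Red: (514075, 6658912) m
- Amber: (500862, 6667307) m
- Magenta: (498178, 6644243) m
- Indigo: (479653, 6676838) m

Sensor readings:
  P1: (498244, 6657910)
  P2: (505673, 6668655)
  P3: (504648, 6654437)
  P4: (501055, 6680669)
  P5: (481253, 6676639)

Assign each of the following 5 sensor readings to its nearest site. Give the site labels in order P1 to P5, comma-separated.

Amber, Amber, Red, Amber, Indigo

P1 → Amber (d²=95157533.00)
P2 → Amber (d²=24962825.00)
P3 → Red (d²=108893954.00)
P4 → Amber (d²=178580293.00)
P5 → Indigo (d²=2599601.00)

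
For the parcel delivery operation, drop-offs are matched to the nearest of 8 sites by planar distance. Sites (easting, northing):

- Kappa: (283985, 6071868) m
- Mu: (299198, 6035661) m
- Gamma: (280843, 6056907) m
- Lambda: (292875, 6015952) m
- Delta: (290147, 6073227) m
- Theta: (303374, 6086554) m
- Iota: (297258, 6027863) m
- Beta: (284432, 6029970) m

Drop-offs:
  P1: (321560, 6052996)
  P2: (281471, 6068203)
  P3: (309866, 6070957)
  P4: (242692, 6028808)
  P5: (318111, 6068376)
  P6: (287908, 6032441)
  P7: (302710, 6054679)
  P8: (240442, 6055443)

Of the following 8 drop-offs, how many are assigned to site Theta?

P1 → Mu
P2 → Kappa
P3 → Theta
P4 → Beta
P5 → Theta
P6 → Beta
P7 → Mu
P8 → Gamma
2 of the 8 go to Theta.

2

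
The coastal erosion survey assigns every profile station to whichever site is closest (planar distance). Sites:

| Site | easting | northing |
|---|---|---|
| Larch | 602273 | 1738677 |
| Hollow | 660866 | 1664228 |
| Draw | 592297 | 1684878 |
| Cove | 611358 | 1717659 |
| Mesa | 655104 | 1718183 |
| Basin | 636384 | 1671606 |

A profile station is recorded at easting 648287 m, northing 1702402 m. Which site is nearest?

Squared distances to each site:
Larch: 3433163821.000; Hollow: 1615485517.000; Draw: 3441970676.000; Cove: 1596527090.000; Mesa: 295511450.000; Basin: 1090075025.000.
Minimum at Mesa.

Mesa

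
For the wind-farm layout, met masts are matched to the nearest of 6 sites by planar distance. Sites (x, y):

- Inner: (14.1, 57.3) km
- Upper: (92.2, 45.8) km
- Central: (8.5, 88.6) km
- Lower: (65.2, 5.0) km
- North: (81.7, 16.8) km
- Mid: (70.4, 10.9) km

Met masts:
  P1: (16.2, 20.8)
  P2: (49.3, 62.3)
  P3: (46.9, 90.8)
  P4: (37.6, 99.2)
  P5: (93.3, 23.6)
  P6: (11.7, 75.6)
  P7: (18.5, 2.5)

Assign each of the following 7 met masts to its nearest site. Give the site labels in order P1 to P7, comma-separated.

P1 → Inner (d²=1336.66)
P2 → Inner (d²=1264.04)
P3 → Central (d²=1479.40)
P4 → Central (d²=959.17)
P5 → North (d²=180.80)
P6 → Central (d²=179.24)
P7 → Lower (d²=2187.14)

Inner, Inner, Central, Central, North, Central, Lower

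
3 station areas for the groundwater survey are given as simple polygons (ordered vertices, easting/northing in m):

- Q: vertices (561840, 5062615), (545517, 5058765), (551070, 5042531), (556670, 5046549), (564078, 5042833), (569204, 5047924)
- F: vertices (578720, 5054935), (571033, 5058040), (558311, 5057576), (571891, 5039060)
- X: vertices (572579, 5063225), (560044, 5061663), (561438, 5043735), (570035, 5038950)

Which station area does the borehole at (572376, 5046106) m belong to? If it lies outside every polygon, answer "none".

F

Cast a ray rightward from (572376, 5046106). For each polygon, the edges (by vertex number in listed order) whose endpoints lie on opposite sides of northing = 5046106, where each meets that height, and whether that is right or left of the point:
Q: 2–3 at easting≈549847.1 (left), 3–4 at easting≈556052.6 (left), 4–5 at easting≈557553.1 (left), 5–6 at easting≈567373.5 (left) → 0 crossings.
F: 3–4 at easting≈566723.3 (left), 4–1 at easting≈574922.0 (right) → 1 crossing.
X: 2–3 at easting≈561253.6 (left), 4–1 at easting≈570784.9 (left) → 0 crossings.
Only F has an odd count, so the point is inside F.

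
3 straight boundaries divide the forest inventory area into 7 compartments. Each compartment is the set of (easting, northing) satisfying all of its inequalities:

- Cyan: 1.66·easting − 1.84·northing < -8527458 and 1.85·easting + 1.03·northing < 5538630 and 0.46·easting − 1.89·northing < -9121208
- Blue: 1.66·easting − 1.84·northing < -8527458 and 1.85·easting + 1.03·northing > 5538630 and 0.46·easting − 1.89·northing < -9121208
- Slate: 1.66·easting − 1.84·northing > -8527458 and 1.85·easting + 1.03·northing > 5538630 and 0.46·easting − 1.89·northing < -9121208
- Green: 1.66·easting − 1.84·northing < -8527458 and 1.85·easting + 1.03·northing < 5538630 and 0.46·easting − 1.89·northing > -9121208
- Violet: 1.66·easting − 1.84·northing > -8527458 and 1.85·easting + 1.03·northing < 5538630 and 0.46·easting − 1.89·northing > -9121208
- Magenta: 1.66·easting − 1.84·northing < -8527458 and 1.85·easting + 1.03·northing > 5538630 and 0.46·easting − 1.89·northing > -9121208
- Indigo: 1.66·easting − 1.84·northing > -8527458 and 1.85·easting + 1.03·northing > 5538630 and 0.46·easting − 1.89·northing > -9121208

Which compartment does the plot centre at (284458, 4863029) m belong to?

1.66·284458 − 1.84·4863029 = -8475773.080, which is > -8527458
1.85·284458 + 1.03·4863029 = 5535167.170, which is < 5538630
0.46·284458 − 1.89·4863029 = -9060274.130, which is > -9121208
This sign pattern matches Violet.

Violet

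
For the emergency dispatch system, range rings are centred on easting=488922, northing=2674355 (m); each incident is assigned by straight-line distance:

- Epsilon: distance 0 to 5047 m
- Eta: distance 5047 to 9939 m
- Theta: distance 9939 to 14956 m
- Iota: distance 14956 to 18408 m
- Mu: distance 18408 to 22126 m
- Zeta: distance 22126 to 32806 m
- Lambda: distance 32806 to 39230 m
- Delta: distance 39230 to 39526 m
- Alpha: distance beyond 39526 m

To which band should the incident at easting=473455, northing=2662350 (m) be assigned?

Mu

Distance = √((473455−488922)² + (2662350−2674355)²) = √(239228089.000 + 144120025.000) = 19579.278 m.
18408 ≤ 19579.278 < 22126 → Mu.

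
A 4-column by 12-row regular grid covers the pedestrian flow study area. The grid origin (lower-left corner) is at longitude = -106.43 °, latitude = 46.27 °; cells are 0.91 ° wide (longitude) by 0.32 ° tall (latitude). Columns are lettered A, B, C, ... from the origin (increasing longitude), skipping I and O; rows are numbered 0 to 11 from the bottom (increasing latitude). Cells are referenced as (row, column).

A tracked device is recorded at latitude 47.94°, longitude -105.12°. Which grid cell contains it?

(5, B)

Column index: ⌊(-105.12 − -106.43) / 0.91⌋ = ⌊1.440⌋ = 1 → column B
Row offset from origin: ⌊(47.94 − 46.27) / 0.32⌋ = ⌊5.219⌋ = 5 → row 5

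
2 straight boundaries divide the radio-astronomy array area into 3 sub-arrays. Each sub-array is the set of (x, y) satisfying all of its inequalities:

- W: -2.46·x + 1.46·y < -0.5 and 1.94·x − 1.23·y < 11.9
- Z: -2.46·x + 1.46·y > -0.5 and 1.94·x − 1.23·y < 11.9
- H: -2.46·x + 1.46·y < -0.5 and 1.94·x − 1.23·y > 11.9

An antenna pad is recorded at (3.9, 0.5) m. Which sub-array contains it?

-2.46·3.9 + 1.46·0.5 = -8.864, which is < -0.5
1.94·3.9 − 1.23·0.5 = 6.951, which is < 11.9
This sign pattern matches W.

W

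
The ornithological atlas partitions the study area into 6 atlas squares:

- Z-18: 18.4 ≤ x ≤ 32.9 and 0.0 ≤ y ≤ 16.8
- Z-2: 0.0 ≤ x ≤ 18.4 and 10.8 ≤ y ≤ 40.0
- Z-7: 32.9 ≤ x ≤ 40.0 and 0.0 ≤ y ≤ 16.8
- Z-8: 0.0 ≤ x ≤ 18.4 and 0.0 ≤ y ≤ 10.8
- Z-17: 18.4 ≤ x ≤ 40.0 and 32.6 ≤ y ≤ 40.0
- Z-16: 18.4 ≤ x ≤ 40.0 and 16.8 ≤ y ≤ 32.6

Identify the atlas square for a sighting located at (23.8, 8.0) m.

Z-18

The point has x = 23.8 and y = 8.0.
Only Z-18 satisfies 18.4 ≤ x ≤ 32.9 and 0.0 ≤ y ≤ 16.8.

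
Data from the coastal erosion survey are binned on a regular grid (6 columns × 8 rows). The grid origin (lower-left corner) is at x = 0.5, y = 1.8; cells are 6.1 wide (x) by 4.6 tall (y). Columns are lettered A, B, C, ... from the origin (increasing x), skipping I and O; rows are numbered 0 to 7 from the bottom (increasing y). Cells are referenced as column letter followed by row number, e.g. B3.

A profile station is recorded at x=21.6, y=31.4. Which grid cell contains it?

Column index: ⌊(21.6 − 0.5) / 6.1⌋ = ⌊3.459⌋ = 3 → column D
Row offset from origin: ⌊(31.4 − 1.8) / 4.6⌋ = ⌊6.435⌋ = 6 → row 6

D6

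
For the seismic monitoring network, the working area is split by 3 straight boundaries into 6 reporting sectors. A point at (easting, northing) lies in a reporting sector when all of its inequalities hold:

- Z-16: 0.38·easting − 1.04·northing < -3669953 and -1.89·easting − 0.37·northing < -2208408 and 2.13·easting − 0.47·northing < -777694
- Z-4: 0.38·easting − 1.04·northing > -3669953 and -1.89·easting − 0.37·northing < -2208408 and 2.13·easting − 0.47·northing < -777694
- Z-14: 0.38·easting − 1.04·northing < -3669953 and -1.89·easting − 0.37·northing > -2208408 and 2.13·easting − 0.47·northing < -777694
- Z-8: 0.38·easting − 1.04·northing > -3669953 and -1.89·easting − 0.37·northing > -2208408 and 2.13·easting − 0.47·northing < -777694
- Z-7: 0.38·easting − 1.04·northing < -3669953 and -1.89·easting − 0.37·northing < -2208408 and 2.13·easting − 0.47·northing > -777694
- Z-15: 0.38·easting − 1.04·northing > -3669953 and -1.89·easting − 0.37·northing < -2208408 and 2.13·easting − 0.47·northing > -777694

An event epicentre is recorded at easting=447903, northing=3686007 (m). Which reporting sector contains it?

Z-4

0.38·447903 − 1.04·3686007 = -3663244.140, which is > -3669953
-1.89·447903 − 0.37·3686007 = -2210359.260, which is < -2208408
2.13·447903 − 0.47·3686007 = -778389.900, which is < -777694
This sign pattern matches Z-4.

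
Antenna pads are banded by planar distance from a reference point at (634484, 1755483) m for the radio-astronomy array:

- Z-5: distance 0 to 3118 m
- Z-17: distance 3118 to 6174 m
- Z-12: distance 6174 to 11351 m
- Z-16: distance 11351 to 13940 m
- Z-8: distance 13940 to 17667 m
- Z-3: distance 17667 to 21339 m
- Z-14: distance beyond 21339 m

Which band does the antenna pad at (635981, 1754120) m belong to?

Z-5

Distance = √((635981−634484)² + (1754120−1755483)²) = √(2241009.000 + 1857769.000) = 2024.544 m.
0 ≤ 2024.544 < 3118 → Z-5.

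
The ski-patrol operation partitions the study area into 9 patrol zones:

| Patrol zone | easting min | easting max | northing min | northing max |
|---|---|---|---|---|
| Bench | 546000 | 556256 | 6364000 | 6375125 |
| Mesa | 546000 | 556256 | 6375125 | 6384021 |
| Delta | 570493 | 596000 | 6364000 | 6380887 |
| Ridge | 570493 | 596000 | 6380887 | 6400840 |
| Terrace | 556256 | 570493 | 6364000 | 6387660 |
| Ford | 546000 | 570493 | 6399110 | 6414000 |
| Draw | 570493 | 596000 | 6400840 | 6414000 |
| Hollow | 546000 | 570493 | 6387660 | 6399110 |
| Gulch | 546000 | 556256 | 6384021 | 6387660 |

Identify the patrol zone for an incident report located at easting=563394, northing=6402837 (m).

Ford

The point has easting = 563394 and northing = 6402837.
Only Ford satisfies 546000 ≤ easting ≤ 570493 and 6399110 ≤ northing ≤ 6414000.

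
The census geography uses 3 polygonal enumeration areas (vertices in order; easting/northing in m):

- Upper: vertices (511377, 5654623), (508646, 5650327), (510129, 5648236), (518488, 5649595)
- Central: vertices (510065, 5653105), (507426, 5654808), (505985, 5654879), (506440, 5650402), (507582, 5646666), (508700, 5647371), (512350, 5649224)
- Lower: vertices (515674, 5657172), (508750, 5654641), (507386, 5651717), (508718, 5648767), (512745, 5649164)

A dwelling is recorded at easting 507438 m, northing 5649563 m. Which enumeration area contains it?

Cast a ray rightward from (507438, 5649563). For each polygon, the edges (by vertex number in listed order) whose endpoints lie on opposite sides of northing = 5649563, where each meets that height, and whether that is right or left of the point:
Upper: 2–3 at easting≈509187.9 (right), 3–4 at easting≈518291.2 (right) → 2 crossings.
Central: 4–5 at easting≈506696.5 (left), 7–1 at easting≈512150.4 (right) → 1 crossing.
Lower: 3–4 at easting≈508358.6 (right), 5–1 at easting≈512890.9 (right) → 2 crossings.
Only Central has an odd count, so the point is inside Central.

Central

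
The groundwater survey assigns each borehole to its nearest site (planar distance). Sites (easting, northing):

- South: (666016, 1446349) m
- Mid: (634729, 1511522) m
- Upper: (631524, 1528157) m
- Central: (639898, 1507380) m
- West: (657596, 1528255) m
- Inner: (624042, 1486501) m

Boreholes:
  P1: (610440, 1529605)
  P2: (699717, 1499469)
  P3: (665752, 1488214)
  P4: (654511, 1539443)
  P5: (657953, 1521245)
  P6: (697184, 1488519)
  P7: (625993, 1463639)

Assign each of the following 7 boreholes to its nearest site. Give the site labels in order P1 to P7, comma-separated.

Upper, West, Central, West, West, South, Inner

P1 → Upper (d²=446631760.00)
P2 → West (d²=2602812437.00)
P3 → Central (d²=1035764872.00)
P4 → West (d²=134688569.00)
P5 → West (d²=49267549.00)
P6 → South (d²=2749753124.00)
P7 → Inner (d²=526477445.00)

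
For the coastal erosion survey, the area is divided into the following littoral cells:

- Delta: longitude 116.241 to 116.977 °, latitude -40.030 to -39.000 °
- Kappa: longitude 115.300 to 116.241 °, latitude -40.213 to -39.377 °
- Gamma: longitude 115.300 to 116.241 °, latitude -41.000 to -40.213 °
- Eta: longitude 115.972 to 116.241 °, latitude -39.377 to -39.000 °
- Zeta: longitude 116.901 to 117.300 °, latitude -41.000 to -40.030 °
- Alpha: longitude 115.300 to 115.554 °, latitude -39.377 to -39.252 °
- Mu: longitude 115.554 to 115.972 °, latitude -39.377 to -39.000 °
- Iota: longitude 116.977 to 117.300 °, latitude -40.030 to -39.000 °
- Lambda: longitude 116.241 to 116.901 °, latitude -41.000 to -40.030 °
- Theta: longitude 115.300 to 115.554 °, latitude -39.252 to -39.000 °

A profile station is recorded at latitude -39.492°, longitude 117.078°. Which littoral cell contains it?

The point has longitude = 117.078 and latitude = -39.492.
Only Iota satisfies 116.977 ≤ longitude ≤ 117.300 and -40.030 ≤ latitude ≤ -39.000.

Iota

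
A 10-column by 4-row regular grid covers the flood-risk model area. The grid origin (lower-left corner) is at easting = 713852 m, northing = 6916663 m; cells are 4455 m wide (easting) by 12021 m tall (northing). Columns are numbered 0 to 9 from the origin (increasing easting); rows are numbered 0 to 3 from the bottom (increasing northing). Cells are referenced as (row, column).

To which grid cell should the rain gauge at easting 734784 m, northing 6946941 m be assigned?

Column index: ⌊(734784 − 713852) / 4455⌋ = ⌊4.699⌋ = 4
Row offset from origin: ⌊(6946941 − 6916663) / 12021⌋ = ⌊2.519⌋ = 2 → row 2

(2, 4)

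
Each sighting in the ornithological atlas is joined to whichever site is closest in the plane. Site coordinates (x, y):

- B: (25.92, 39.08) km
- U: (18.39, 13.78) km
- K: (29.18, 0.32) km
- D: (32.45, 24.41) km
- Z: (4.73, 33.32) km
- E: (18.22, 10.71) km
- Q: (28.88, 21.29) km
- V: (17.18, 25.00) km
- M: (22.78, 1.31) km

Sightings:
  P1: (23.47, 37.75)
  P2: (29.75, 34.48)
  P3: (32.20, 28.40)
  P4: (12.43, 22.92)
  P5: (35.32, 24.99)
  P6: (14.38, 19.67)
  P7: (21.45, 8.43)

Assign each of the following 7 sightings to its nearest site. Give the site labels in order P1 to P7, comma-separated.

P1 → B (d²=7.77)
P2 → B (d²=35.83)
P3 → D (d²=15.98)
P4 → V (d²=26.89)
P5 → D (d²=8.57)
P6 → V (d²=36.25)
P7 → E (d²=15.63)

B, B, D, V, D, V, E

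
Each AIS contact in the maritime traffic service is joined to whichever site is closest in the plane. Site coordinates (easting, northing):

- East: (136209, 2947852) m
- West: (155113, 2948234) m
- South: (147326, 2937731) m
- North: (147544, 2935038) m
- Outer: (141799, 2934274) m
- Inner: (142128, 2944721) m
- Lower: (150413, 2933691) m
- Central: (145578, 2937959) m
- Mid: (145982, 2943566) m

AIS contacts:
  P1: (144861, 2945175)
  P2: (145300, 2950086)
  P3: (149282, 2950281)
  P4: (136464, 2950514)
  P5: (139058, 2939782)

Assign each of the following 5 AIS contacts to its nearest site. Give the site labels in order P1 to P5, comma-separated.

P1 → Mid (d²=3845522.00)
P2 → Inner (d²=38844809.00)
P3 → West (d²=38190770.00)
P4 → East (d²=7151269.00)
P5 → Inner (d²=33818621.00)

Mid, Inner, West, East, Inner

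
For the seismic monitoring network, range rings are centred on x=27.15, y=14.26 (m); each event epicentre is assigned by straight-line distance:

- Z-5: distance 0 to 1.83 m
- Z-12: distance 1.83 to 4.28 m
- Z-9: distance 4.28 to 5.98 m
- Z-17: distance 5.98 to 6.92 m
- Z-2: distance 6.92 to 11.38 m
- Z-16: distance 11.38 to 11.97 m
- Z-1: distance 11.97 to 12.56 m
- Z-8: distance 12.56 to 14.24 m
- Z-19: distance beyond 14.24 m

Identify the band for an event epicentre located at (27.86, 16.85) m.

Distance = √((27.86−27.15)² + (16.85−14.26)²) = √(0.504 + 6.708) = 2.686 m.
1.83 ≤ 2.686 < 4.28 → Z-12.

Z-12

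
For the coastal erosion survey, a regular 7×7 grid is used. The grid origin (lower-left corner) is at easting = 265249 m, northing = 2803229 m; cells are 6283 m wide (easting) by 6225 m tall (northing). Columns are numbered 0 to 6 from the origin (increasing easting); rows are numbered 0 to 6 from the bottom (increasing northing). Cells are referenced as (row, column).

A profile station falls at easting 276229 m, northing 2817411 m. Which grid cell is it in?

Column index: ⌊(276229 − 265249) / 6283⌋ = ⌊1.748⌋ = 1
Row offset from origin: ⌊(2817411 − 2803229) / 6225⌋ = ⌊2.278⌋ = 2 → row 2

(2, 1)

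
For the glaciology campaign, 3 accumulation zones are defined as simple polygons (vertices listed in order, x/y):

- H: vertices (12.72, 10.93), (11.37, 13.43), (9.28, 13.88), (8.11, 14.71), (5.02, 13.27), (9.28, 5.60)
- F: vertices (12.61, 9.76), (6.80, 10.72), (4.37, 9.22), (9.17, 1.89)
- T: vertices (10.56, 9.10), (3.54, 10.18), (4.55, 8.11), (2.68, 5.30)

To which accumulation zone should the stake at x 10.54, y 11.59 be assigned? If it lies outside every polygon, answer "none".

H

Cast a ray rightward from (10.54, 11.59). For each polygon, the edges (by vertex number in listed order) whose endpoints lie on opposite sides of y = 11.59, where each meets that height, and whether that is right or left of the point:
H: 1–2 at x≈12.364 (right), 5–6 at x≈5.953 (left) → 1 crossing.
F: no edge straddles that height → 0 crossings.
T: no edge straddles that height → 0 crossings.
Only H has an odd count, so the point is inside H.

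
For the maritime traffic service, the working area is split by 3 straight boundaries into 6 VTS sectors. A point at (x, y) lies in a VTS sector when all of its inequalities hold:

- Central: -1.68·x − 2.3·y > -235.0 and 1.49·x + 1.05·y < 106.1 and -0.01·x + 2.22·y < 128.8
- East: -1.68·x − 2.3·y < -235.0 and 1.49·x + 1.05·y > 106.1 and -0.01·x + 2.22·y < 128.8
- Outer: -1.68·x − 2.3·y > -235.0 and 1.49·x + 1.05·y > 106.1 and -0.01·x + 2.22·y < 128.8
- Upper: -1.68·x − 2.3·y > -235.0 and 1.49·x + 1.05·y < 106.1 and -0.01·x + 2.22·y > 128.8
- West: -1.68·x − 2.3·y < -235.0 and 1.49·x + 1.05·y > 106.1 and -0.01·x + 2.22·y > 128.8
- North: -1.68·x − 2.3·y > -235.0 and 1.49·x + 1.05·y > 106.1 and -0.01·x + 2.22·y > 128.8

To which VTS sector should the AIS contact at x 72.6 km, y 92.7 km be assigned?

West

-1.68·72.6 − 2.3·92.7 = -335.178, which is < -235.0
1.49·72.6 + 1.05·92.7 = 205.509, which is > 106.1
-0.01·72.6 + 2.22·92.7 = 205.068, which is > 128.8
This sign pattern matches West.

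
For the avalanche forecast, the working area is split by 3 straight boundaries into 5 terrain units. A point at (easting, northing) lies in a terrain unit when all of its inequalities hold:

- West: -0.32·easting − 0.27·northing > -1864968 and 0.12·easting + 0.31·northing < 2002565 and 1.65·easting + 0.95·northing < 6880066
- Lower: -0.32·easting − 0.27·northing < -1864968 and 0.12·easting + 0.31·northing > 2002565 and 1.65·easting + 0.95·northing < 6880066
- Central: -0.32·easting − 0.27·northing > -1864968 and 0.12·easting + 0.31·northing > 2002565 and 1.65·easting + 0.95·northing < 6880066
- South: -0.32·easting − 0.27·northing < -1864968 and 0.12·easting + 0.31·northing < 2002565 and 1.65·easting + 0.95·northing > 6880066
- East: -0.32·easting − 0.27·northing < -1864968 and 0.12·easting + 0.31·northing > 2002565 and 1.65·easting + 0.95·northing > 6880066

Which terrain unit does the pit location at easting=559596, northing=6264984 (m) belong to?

-0.32·559596 − 0.27·6264984 = -1870616.400, which is < -1864968
0.12·559596 + 0.31·6264984 = 2009296.560, which is > 2002565
1.65·559596 + 0.95·6264984 = 6875068.200, which is < 6880066
This sign pattern matches Lower.

Lower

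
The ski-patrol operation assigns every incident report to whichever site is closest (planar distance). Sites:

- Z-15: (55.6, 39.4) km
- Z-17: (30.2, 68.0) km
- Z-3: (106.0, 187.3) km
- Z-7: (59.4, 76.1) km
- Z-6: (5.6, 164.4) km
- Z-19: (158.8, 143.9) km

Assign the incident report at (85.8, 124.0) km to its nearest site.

Squared distances to each site:
Z-15: 8069.200; Z-17: 6227.360; Z-3: 4414.930; Z-7: 2991.370; Z-6: 8064.200; Z-19: 5725.010.
Minimum at Z-7.

Z-7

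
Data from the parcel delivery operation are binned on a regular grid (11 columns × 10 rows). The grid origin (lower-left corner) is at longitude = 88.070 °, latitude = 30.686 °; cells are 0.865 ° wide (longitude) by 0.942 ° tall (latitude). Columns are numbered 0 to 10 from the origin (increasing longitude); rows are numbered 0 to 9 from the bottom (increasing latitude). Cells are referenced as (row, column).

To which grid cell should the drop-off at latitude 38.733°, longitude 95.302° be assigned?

(8, 8)

Column index: ⌊(95.302 − 88.070) / 0.865⌋ = ⌊8.361⌋ = 8
Row offset from origin: ⌊(38.733 − 30.686) / 0.942⌋ = ⌊8.542⌋ = 8 → row 8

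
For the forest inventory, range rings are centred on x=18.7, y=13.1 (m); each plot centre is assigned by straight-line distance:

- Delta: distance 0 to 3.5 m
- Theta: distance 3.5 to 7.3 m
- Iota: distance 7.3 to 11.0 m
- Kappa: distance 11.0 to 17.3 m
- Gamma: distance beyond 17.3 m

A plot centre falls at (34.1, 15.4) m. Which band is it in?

Kappa

Distance = √((34.1−18.7)² + (15.4−13.1)²) = √(237.160 + 5.290) = 15.571 m.
11.0 ≤ 15.571 < 17.3 → Kappa.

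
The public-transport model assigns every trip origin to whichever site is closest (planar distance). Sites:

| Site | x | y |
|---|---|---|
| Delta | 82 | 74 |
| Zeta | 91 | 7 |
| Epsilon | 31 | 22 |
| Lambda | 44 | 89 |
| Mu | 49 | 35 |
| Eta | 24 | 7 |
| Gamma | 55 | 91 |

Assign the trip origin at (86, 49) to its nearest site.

Squared distances to each site:
Delta: 641.000; Zeta: 1789.000; Epsilon: 3754.000; Lambda: 3364.000; Mu: 1565.000; Eta: 5608.000; Gamma: 2725.000.
Minimum at Delta.

Delta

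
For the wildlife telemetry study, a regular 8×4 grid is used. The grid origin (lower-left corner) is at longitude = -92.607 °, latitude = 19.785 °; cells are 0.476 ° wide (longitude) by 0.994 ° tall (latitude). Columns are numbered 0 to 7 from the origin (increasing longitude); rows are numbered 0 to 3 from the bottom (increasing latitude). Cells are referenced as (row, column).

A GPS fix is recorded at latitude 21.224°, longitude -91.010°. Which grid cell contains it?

(1, 3)

Column index: ⌊(-91.010 − -92.607) / 0.476⌋ = ⌊3.355⌋ = 3
Row offset from origin: ⌊(21.224 − 19.785) / 0.994⌋ = ⌊1.448⌋ = 1 → row 1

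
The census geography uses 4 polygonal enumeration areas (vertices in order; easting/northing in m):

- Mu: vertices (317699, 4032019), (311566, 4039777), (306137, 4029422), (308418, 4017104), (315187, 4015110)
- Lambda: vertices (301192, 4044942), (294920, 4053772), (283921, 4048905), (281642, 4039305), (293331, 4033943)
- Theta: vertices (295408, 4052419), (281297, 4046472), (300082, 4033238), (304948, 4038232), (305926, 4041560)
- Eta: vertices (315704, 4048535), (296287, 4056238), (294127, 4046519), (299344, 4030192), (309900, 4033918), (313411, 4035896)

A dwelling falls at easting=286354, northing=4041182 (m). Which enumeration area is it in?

Lambda

Cast a ray rightward from (286354, 4041182). For each polygon, the edges (by vertex number in listed order) whose endpoints lie on opposite sides of northing = 4041182, where each meets that height, and whether that is right or left of the point:
Mu: no edge straddles that height → 0 crossings.
Lambda: 3–4 at easting≈282087.6 (left), 5–1 at easting≈298504.7 (right) → 1 crossing.
Theta: 2–3 at easting≈288805.9 (right), 4–5 at easting≈305814.9 (right) → 2 crossings.
Eta: 3–4 at easting≈295832.3 (right), 6–1 at easting≈314370.0 (right) → 2 crossings.
Only Lambda has an odd count, so the point is inside Lambda.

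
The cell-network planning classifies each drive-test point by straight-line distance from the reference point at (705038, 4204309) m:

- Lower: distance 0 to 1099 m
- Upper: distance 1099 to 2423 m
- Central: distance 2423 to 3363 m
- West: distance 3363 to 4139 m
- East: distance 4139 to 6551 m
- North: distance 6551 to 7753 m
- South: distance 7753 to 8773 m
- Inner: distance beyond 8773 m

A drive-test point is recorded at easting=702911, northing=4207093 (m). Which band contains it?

Distance = √((702911−705038)² + (4207093−4204309)²) = √(4524129.000 + 7750656.000) = 3503.539 m.
3363 ≤ 3503.539 < 4139 → West.

West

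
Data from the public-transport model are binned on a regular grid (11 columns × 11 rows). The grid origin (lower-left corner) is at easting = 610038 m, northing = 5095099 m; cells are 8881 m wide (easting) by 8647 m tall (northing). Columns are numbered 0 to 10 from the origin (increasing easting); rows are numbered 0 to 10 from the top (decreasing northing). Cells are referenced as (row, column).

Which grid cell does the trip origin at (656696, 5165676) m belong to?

(2, 5)

Column index: ⌊(656696 − 610038) / 8881⌋ = ⌊5.254⌋ = 5
Row offset from origin: ⌊(5165676 − 5095099) / 8647⌋ = ⌊8.162⌋ = 8 → row 2 (counted from top)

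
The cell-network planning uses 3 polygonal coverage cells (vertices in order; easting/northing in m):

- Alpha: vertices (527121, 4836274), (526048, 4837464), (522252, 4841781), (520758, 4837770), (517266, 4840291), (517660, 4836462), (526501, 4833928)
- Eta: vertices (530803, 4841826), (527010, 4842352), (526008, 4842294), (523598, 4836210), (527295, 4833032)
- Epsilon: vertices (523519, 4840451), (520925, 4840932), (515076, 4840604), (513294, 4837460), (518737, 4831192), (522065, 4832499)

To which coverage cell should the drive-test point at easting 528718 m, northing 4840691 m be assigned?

Cast a ray rightward from (528718, 4840691). For each polygon, the edges (by vertex number in listed order) whose endpoints lie on opposite sides of northing = 4840691, where each meets that height, and whether that is right or left of the point:
Alpha: 2–3 at easting≈523210.5 (left), 3–4 at easting≈521846.0 (left) → 0 crossings.
Eta: 3–4 at easting≈525373.0 (left), 5–1 at easting≈530350.2 (right) → 1 crossing.
Epsilon: 1–2 at easting≈522224.7 (left), 2–3 at easting≈516627.4 (left) → 0 crossings.
Only Eta has an odd count, so the point is inside Eta.

Eta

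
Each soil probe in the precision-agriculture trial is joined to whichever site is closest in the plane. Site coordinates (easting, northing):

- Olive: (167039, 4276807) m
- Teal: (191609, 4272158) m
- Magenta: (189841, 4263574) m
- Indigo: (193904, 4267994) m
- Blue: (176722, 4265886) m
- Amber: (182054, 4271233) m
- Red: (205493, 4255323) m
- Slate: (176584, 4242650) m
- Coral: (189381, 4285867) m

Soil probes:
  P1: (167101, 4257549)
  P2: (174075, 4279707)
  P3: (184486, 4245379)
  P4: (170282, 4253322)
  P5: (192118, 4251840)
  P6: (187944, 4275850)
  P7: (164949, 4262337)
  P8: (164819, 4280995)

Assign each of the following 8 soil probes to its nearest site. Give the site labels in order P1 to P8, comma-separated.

P1 → Blue (d²=162069210.00)
P2 → Olive (d²=57915296.00)
P3 → Slate (d²=69889045.00)
P4 → Slate (d²=153606788.00)
P5 → Magenta (d²=142871485.00)
P6 → Teal (d²=27063089.00)
P7 → Blue (d²=151198930.00)
P8 → Olive (d²=22467744.00)

Blue, Olive, Slate, Slate, Magenta, Teal, Blue, Olive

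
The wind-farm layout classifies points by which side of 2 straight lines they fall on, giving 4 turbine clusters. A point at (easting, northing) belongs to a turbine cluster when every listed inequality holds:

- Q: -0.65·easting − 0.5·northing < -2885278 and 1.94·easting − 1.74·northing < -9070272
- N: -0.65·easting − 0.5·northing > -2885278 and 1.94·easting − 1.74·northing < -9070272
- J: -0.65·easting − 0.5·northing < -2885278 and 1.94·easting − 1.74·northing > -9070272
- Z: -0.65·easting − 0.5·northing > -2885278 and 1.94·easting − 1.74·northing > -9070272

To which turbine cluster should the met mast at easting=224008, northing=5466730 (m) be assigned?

-0.65·224008 − 0.5·5466730 = -2878970.200, which is > -2885278
1.94·224008 − 1.74·5466730 = -9077534.680, which is < -9070272
This sign pattern matches N.

N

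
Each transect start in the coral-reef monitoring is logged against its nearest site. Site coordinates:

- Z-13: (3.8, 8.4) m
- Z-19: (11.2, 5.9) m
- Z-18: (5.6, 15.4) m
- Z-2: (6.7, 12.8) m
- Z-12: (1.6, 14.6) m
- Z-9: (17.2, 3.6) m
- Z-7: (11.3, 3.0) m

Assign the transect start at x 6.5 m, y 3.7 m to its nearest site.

Z-7

Squared distances to each site:
Z-13: 29.380; Z-19: 26.930; Z-18: 137.700; Z-2: 82.850; Z-12: 142.820; Z-9: 114.500; Z-7: 23.530.
Minimum at Z-7.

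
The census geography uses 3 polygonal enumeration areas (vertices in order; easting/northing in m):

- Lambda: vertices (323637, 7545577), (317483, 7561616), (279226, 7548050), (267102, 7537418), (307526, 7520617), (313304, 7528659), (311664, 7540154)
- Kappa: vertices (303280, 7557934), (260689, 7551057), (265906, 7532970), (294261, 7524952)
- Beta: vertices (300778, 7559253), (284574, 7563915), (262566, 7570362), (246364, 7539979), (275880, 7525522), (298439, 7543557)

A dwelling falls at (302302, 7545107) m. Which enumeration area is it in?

Lambda

Cast a ray rightward from (302302, 7545107). For each polygon, the edges (by vertex number in listed order) whose endpoints lie on opposite sides of northing = 7545107, where each meets that height, and whether that is right or left of the point:
Lambda: 3–4 at easting≈275870.0 (left), 7–1 at easting≈322599.3 (right) → 1 crossing.
Kappa: 2–3 at easting≈262405.2 (left), 4–1 at easting≈299772.4 (left) → 0 crossings.
Beta: 3–4 at easting≈249098.6 (left), 6–1 at easting≈298670.0 (left) → 0 crossings.
Only Lambda has an odd count, so the point is inside Lambda.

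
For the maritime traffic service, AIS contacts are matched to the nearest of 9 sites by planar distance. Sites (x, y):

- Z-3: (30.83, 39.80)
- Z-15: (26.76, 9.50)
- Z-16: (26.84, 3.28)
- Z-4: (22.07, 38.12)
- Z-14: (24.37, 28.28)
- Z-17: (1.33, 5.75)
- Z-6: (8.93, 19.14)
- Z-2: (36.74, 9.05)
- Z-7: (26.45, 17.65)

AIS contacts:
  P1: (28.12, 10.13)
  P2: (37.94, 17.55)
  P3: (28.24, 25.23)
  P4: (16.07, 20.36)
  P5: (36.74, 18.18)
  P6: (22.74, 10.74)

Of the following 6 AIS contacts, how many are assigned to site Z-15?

2

P1 → Z-15
P2 → Z-2
P3 → Z-14
P4 → Z-6
P5 → Z-2
P6 → Z-15
2 of the 6 go to Z-15.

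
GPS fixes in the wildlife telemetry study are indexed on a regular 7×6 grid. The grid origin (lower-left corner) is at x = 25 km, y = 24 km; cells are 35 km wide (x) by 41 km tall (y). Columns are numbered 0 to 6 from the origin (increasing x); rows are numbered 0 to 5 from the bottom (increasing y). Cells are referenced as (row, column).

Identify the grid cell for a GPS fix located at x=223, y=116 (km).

(2, 5)

Column index: ⌊(223 − 25) / 35⌋ = ⌊5.657⌋ = 5
Row offset from origin: ⌊(116 − 24) / 41⌋ = ⌊2.244⌋ = 2 → row 2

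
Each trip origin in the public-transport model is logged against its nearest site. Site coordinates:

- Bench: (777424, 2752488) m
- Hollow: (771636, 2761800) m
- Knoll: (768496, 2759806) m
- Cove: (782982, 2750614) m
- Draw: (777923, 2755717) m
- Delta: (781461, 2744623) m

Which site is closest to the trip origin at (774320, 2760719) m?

Hollow

Squared distances to each site:
Bench: 77384177.000; Hollow: 8372417.000; Knoll: 34752545.000; Cove: 177141269.000; Draw: 38001613.000; Delta: 310075097.000.
Minimum at Hollow.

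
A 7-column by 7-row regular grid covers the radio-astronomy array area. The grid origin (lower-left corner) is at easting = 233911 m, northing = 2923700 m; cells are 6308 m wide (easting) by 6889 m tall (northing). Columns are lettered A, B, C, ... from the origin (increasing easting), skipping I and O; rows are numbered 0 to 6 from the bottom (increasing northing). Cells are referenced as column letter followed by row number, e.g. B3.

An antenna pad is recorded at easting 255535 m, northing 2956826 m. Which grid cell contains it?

Column index: ⌊(255535 − 233911) / 6308⌋ = ⌊3.428⌋ = 3 → column D
Row offset from origin: ⌊(2956826 − 2923700) / 6889⌋ = ⌊4.809⌋ = 4 → row 4

D4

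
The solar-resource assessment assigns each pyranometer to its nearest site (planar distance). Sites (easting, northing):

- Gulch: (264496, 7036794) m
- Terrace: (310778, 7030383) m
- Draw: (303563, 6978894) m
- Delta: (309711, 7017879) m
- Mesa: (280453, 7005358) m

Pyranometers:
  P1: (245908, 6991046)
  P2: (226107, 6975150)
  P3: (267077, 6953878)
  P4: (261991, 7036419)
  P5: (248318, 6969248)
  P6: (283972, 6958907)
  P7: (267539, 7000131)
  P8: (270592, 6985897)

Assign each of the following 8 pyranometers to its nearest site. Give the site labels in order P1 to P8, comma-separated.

P1 → Mesa (d²=1398190369.00)
P2 → Mesa (d²=3866010980.00)
P3 → Draw (d²=1957028452.00)
P4 → Gulch (d²=6415650.00)
P5 → Mesa (d²=2336590325.00)
P6 → Draw (d²=783287450.00)
P7 → Mesa (d²=194092925.00)
P8 → Mesa (d²=475969842.00)

Mesa, Mesa, Draw, Gulch, Mesa, Draw, Mesa, Mesa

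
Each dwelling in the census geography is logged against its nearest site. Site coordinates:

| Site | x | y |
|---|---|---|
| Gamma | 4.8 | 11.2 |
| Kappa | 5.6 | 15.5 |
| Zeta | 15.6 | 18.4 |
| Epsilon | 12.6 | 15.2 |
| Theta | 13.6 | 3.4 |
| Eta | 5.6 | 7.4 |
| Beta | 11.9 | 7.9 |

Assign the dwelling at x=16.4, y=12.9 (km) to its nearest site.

Squared distances to each site:
Gamma: 137.450; Kappa: 123.400; Zeta: 30.890; Epsilon: 19.730; Theta: 98.090; Eta: 146.890; Beta: 45.250.
Minimum at Epsilon.

Epsilon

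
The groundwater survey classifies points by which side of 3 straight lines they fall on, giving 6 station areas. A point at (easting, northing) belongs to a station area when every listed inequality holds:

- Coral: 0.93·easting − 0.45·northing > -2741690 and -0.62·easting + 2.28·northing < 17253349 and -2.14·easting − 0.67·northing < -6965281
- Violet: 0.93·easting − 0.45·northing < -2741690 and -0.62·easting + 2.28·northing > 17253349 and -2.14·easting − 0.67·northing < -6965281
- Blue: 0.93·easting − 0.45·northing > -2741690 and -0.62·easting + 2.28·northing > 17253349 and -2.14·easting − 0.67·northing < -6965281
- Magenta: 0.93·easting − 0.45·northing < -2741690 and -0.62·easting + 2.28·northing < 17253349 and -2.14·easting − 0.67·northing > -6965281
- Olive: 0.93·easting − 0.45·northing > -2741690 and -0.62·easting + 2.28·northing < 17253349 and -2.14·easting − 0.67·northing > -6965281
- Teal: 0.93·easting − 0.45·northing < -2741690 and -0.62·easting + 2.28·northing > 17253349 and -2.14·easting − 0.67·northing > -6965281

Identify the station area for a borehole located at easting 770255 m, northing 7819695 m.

Teal

0.93·770255 − 0.45·7819695 = -2802525.600, which is < -2741690
-0.62·770255 + 2.28·7819695 = 17351346.500, which is > 17253349
-2.14·770255 − 0.67·7819695 = -6887541.350, which is > -6965281
This sign pattern matches Teal.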